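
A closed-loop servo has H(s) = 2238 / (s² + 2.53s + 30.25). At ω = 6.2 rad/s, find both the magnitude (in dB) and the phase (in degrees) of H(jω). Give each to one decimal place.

|(j6.2)² + 2.53(j6.2) + 30.25| = |-8.19 + j15.686| = 17.7
|H(j6.2)| = 2238 / 17.7 = 126.47
20 log₁₀(126.47) = 42.04 dB
∠[(j6.2)² + 2.53(j6.2) + 30.25] = ∠[-8.19 + j15.686] = 117.57°
∠H(j6.2) = −117.57° = -117.57°

|H| = 42.0 dB, ∠H = -117.6°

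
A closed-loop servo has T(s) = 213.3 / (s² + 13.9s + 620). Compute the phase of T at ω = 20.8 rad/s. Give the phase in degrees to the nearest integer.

∠[(j20.8)² + 13.9(j20.8) + 620] = ∠[187.36 + j289.12] = 57.06°
∠T(j20.8) = −57.06° = -57.06°

-57°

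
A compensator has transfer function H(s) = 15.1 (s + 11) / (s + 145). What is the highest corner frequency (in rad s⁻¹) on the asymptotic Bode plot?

Break frequencies occur at each pole and zero magnitude: 11 rad s⁻¹, 145 rad s⁻¹.
The highest is 145 rad s⁻¹.

145 rad s⁻¹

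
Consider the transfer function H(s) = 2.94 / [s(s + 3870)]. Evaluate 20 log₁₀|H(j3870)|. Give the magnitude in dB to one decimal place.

|j3870 + 3870| = √(3870² + 3870²) = 5473
|j3870| = 3870
|H(j3870)| = 2.94 / (5473 × 3870) = 1.3881e-07
20 log₁₀(1.3881e-07) = -137.15 dB

-137.2 dB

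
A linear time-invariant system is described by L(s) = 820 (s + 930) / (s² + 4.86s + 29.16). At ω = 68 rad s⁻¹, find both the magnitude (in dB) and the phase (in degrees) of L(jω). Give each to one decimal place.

|j68 + 930| = √(68² + 930²) = 932.5
|(j68)² + 4.86(j68) + 29.16| = |-4594.8 + j330.48| = 4607
|L(j68)| = 820 × 932.5 / 4607 = 165.98
20 log₁₀(165.98) = 44.40 dB
∠(j68 + 930) = arctan(68/930) = 4.18°
∠[(j68)² + 4.86(j68) + 29.16] = ∠[-4594.8 + j330.48] = 175.89°
∠L(j68) = 4.18° − 175.89° = -171.70°

|L| = 44.4 dB, ∠L = -171.7°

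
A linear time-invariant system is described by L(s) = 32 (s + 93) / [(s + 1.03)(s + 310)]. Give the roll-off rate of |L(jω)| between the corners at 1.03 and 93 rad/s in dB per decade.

In this band the factors already past their corner are: pole at 1.03; net slope = -20 dB/decade.

-20 dB/decade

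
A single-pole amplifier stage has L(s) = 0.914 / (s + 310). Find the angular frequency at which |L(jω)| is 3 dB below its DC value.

For a single-pole low-pass, the −3 dB point is at the pole: ω = 310 rad/s.

310 rad/s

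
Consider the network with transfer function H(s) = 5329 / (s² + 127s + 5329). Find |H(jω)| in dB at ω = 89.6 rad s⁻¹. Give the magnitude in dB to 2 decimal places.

|(j89.6)² + 127(j89.6) + 5329| = |-2699.2 + j11379| = 1.169e+04
|H(j89.6)| = 5329 / 1.169e+04 = 0.45567
20 log₁₀(0.45567) = -6.827 dB

-6.83 dB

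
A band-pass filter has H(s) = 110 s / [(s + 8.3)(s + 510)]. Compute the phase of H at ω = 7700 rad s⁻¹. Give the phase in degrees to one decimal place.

-86.1°

∠(j7700) = 90.00°
∠(j7700 + 8.3) = arctan(7700/8.3) = 89.94°
∠(j7700 + 510) = arctan(7700/510) = 86.21°
∠H(j7700) = 90.00° − (89.94° + 86.21°) = -86.15°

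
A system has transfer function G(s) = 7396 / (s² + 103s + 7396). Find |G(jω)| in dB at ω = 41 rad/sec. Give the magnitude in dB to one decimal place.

|(j41)² + 103(j41) + 7396| = |5715 + j4223| = 7106
|G(j41)| = 7396 / 7106 = 1.0408
20 log₁₀(1.0408) = 0.35 dB

0.3 dB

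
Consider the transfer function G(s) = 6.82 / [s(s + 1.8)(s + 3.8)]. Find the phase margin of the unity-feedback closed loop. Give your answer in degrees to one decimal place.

Gain crossover: |G(jω)| = 1 at ω ≈ 0.874 rad/sec.
∠G(j0.874) = −90° − arctan(0.874/1.8) − arctan(0.874/3.8) ≈ -128.86°
PM = 180° + (-128.86°) = 51.14°

51.1°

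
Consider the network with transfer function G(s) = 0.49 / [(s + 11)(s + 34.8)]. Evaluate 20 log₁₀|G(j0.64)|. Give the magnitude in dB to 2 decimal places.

-57.87 dB

|j0.64 + 11| = √(0.64² + 11²) = 11.02
|j0.64 + 34.8| = √(0.64² + 34.8²) = 34.81
|G(j0.64)| = 0.49 / (11.02 × 34.81) = 0.0012777
20 log₁₀(0.0012777) = -57.872 dB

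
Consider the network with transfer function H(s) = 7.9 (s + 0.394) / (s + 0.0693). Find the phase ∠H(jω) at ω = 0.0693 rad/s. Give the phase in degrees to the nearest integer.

-35°

∠(j0.0693 + 0.394) = arctan(0.0693/0.394) = 9.98°
∠(j0.0693 + 0.0693) = arctan(0.0693/0.0693) = 45.00°
∠H(j0.0693) = 9.98° − 45.00° = -35.02°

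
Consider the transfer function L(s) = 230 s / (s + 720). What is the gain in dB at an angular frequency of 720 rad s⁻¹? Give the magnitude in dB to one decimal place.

|j720| = 720
|j720 + 720| = √(720² + 720²) = 1018
|L(j720)| = 230 × 720 / 1018 = 162.63
20 log₁₀(162.63) = 44.22 dB

44.2 dB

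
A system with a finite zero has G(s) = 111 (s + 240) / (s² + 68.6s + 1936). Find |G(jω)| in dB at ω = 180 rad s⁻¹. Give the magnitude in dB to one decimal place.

|j180 + 240| = √(180² + 240²) = 300
|(j180)² + 68.6(j180) + 1936| = |-30464 + j12348| = 3.287e+04
|G(j180)| = 111 × 300 / 3.287e+04 = 1.013
20 log₁₀(1.013) = 0.11 dB

0.1 dB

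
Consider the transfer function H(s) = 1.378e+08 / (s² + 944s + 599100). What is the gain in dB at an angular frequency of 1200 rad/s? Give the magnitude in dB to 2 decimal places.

|(j1200)² + 944(j1200) + 599100| = |-8.409e+05 + j1.1328e+06| = 1.411e+06
|H(j1200)| = 1.378e+08 / 1.411e+06 = 97.675
20 log₁₀(97.675) = 39.796 dB

39.80 dB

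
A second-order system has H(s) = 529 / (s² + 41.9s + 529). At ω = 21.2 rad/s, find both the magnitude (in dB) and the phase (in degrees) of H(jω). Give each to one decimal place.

|(j21.2)² + 41.9(j21.2) + 529| = |79.56 + j888.28| = 891.8
|H(j21.2)| = 529 / 891.8 = 0.59316
20 log₁₀(0.59316) = -4.54 dB
∠[(j21.2)² + 41.9(j21.2) + 529] = ∠[79.56 + j888.28] = 84.88°
∠H(j21.2) = −84.88° = -84.88°

|H| = -4.5 dB, ∠H = -84.9 deg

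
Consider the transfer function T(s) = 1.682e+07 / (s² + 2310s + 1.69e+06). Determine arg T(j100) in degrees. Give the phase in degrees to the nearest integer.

-8°

∠[(j100)² + 2310(j100) + 1.69e+06] = ∠[1.68e+06 + j2.31e+05] = 7.83°
∠T(j100) = −7.83° = -7.83°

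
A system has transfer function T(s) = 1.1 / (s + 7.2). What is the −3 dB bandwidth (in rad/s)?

7.2 rad/s

For a single-pole low-pass, the −3 dB point is at the pole: ω = 7.2 rad/s.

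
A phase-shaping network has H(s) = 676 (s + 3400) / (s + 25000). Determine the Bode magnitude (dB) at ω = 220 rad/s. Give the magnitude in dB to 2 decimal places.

|j220 + 3400| = √(220² + 3400²) = 3407
|j220 + 25000| = √(220² + 25000²) = 2.5e+04
|H(j220)| = 676 × 3407 / 2.5e+04 = 92.125
20 log₁₀(92.125) = 39.288 dB

39.29 dB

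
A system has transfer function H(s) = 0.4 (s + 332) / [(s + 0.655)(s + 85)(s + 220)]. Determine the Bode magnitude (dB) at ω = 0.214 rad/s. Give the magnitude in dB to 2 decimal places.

-39.74 dB

|j0.214 + 332| = √(0.214² + 332²) = 332
|j0.214 + 0.655| = √(0.214² + 0.655²) = 0.6891
|j0.214 + 85| = √(0.214² + 85²) = 85
|j0.214 + 220| = √(0.214² + 220²) = 220
|H(j0.214)| = 0.4 × 332 / (0.6891 × 85 × 220) = 0.010306
20 log₁₀(0.010306) = -39.738 dB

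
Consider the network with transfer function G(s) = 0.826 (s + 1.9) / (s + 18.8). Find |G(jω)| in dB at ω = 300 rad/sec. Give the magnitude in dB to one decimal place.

-1.7 dB

|j300 + 1.9| = √(300² + 1.9²) = 300
|j300 + 18.8| = √(300² + 18.8²) = 300.6
|G(j300)| = 0.826 × 300 / 300.6 = 0.8244
20 log₁₀(0.8244) = -1.68 dB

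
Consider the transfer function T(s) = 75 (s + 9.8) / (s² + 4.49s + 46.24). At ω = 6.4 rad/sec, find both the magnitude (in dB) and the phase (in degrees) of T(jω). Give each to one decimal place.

|T| = 29.6 dB, ∠T = -46.4°

|j6.4 + 9.8| = √(6.4² + 9.8²) = 11.7
|(j6.4)² + 4.49(j6.4) + 46.24| = |5.28 + j28.736| = 29.22
|T(j6.4)| = 75 × 11.7 / 29.22 = 30.046
20 log₁₀(30.046) = 29.56 dB
∠(j6.4 + 9.8) = arctan(6.4/9.8) = 33.15°
∠[(j6.4)² + 4.49(j6.4) + 46.24] = ∠[5.28 + j28.736] = 79.59°
∠T(j6.4) = 33.15° − 79.59° = -46.44°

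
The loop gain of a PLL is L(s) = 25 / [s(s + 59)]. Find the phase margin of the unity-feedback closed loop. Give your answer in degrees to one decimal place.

89.6°

Gain crossover: |L(jω)| = 1 at ω ≈ 0.424 rad/sec.
∠L(j0.424) = −90° − arctan(0.424/59) ≈ -90.41°
PM = 180° + (-90.41°) = 89.59°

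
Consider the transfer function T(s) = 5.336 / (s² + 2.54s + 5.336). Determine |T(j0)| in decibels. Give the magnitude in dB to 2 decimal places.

0.00 dB

T(0) = 5.336 / 5.336 = 1
20 log₁₀(1) = 0.000 dB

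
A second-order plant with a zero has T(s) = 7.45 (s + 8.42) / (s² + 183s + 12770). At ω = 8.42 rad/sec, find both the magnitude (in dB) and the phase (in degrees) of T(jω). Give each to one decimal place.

|T| = -43.2 dB, ∠T = 38.1°

|j8.42 + 8.42| = √(8.42² + 8.42²) = 11.91
|(j8.42)² + 183(j8.42) + 12770| = |12699 + j1540.9| = 1.279e+04
|T(j8.42)| = 7.45 × 11.91 / 1.279e+04 = 0.0069348
20 log₁₀(0.0069348) = -43.18 dB
∠(j8.42 + 8.42) = arctan(8.42/8.42) = 45.00°
∠[(j8.42)² + 183(j8.42) + 12770] = ∠[12699 + j1540.9] = 6.92°
∠T(j8.42) = 45.00° − 6.92° = 38.08°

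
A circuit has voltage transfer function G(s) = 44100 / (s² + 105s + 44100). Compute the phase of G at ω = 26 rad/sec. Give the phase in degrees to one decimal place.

∠[(j26)² + 105(j26) + 44100] = ∠[43424 + j2730] = 3.60°
∠G(j26) = −3.60° = -3.60°

-3.6 deg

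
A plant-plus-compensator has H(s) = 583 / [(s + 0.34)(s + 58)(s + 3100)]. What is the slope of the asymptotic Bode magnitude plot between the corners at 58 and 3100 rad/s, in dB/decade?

-40 dB/decade

In this band the factors already past their corner are: pole at 0.34, pole at 58; net slope = -40 dB/decade.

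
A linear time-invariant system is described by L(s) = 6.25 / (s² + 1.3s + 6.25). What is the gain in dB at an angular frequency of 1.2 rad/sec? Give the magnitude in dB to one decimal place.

|(j1.2)² + 1.3(j1.2) + 6.25| = |4.81 + j1.56| = 5.057
|L(j1.2)| = 6.25 / 5.057 = 1.236
20 log₁₀(1.236) = 1.84 dB

1.8 dB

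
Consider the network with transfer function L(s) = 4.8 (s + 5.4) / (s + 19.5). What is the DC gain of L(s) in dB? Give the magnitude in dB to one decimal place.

2.5 dB

L(0) = 4.8 × 5.4 / 19.5 = 1.3292
20 log₁₀(1.3292) = 2.47 dB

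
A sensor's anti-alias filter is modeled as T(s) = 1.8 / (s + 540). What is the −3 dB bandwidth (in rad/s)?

540 rad/s

For a single-pole low-pass, the −3 dB point is at the pole: ω = 540 rad/s.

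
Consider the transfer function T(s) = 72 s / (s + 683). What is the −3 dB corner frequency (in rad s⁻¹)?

For a single-pole high-pass, the −3 dB point is at the pole: ω = 683 rad s⁻¹.

683 rad s⁻¹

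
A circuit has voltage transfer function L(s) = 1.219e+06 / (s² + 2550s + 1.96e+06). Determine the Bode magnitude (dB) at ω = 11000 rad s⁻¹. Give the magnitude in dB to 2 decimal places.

|(j11000)² + 2550(j11000) + 1.96e+06| = |-1.1904e+08 + j2.805e+07| = 1.223e+08
|L(j11000)| = 1.219e+06 / 1.223e+08 = 0.0099673
20 log₁₀(0.0099673) = -40.028 dB

-40.03 dB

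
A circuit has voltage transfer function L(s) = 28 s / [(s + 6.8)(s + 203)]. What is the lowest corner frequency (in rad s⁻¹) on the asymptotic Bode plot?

6.8 rad s⁻¹

Break frequencies occur at each pole and zero magnitude: 6.8 rad s⁻¹, 203 rad s⁻¹.
The lowest is 6.8 rad s⁻¹.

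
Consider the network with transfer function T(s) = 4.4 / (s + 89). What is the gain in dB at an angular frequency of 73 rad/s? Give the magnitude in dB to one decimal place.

|j73 + 89| = √(73² + 89²) = 115.1
|T(j73)| = 4.4 / 115.1 = 0.038225
20 log₁₀(0.038225) = -28.35 dB

-28.4 dB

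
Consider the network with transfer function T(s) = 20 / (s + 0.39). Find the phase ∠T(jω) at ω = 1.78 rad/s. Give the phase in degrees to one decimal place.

-77.6 deg

∠(j1.78 + 0.39) = arctan(1.78/0.39) = 77.64°
∠T(j1.78) = −77.64° = -77.64°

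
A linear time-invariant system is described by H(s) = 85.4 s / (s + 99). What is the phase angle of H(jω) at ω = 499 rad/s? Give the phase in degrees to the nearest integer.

11°

∠(j499) = 90.00°
∠(j499 + 99) = arctan(499/99) = 78.78°
∠H(j499) = 90.00° − 78.78° = 11.22°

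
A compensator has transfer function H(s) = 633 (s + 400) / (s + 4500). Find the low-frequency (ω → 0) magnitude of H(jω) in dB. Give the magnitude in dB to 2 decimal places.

H(0) = 633 × 400 / 4500 = 56.267
20 log₁₀(56.267) = 35.005 dB

35.01 dB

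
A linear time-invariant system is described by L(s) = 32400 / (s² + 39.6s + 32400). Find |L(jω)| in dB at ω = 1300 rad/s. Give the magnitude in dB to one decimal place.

|(j1300)² + 39.6(j1300) + 32400| = |-1.6576e+06 + j51480| = 1.658e+06
|L(j1300)| = 32400 / 1.658e+06 = 0.019537
20 log₁₀(0.019537) = -34.18 dB

-34.2 dB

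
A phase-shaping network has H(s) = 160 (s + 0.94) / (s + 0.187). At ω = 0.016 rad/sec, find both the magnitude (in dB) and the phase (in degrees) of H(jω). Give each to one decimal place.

|j0.016 + 0.94| = √(0.016² + 0.94²) = 0.9401
|j0.016 + 0.187| = √(0.016² + 0.187²) = 0.1877
|H(j0.016)| = 160 × 0.9401 / 0.1877 = 801.47
20 log₁₀(801.47) = 58.08 dB
∠(j0.016 + 0.94) = arctan(0.016/0.94) = 0.98°
∠(j0.016 + 0.187) = arctan(0.016/0.187) = 4.89°
∠H(j0.016) = 0.98° − 4.89° = -3.92°

|H| = 58.1 dB, ∠H = -3.9°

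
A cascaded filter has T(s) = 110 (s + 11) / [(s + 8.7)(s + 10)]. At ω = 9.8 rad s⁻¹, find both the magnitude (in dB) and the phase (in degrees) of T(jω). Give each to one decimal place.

|j9.8 + 11| = √(9.8² + 11²) = 14.73
|j9.8 + 8.7| = √(9.8² + 8.7²) = 13.1
|j9.8 + 10| = √(9.8² + 10²) = 14
|T(j9.8)| = 110 × 14.73 / (13.1 × 14) = 8.8322
20 log₁₀(8.8322) = 18.92 dB
∠(j9.8 + 11) = arctan(9.8/11) = 41.70°
∠(j9.8 + 8.7) = arctan(9.8/8.7) = 48.40°
∠(j9.8 + 10) = arctan(9.8/10) = 44.42°
∠T(j9.8) = 41.70° − (48.40° + 44.42°) = -51.13°

|T| = 18.9 dB, ∠T = -51.1°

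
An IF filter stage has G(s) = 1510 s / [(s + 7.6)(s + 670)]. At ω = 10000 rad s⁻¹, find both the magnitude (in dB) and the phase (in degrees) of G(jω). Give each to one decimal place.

|j10000| = 1e+04
|j10000 + 7.6| = √(10000² + 7.6²) = 1e+04
|j10000 + 670| = √(10000² + 670²) = 1.002e+04
|G(j10000)| = 1510 × 1e+04 / (1e+04 × 1.002e+04) = 0.15066
20 log₁₀(0.15066) = -16.44 dB
∠(j10000) = 90.00°
∠(j10000 + 7.6) = arctan(10000/7.6) = 89.96°
∠(j10000 + 670) = arctan(10000/670) = 86.17°
∠G(j10000) = 90.00° − (89.96° + 86.17°) = -86.12°

|G| = -16.4 dB, ∠G = -86.1 deg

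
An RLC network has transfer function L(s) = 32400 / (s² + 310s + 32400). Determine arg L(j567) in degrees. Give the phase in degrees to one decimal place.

∠[(j567)² + 310(j567) + 32400] = ∠[-2.8909e+05 + j1.7577e+05] = 148.70°
∠L(j567) = −148.70° = -148.70°

-148.7°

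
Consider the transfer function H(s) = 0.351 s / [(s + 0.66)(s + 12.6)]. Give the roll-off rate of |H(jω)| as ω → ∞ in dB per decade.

With 1 zero and 2 poles, the high-frequency asymptotic slope is 20 × (1 − 2) = -20 dB/decade.

-20 dB/decade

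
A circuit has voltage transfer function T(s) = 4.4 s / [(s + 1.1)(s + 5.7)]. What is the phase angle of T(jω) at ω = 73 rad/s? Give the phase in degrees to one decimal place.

∠(j73) = 90.00°
∠(j73 + 1.1) = arctan(73/1.1) = 89.14°
∠(j73 + 5.7) = arctan(73/5.7) = 85.54°
∠T(j73) = 90.00° − (89.14° + 85.54°) = -84.67°

-84.7 deg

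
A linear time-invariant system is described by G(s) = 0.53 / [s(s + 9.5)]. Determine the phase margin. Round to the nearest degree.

90 deg

Gain crossover: |G(jω)| = 1 at ω ≈ 0.0558 rad s⁻¹.
∠G(j0.0558) = −90° − arctan(0.0558/9.5) ≈ -90.34°
PM = 180° + (-90.34°) = 89.66°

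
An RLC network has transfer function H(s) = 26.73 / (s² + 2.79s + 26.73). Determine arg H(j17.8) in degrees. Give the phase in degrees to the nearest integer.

-170°

∠[(j17.8)² + 2.79(j17.8) + 26.73] = ∠[-290.11 + j49.662] = 170.29°
∠H(j17.8) = −170.29° = -170.29°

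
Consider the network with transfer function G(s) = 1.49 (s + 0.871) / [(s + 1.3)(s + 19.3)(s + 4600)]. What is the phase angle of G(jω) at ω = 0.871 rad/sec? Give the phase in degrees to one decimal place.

8.6 deg

∠(j0.871 + 0.871) = arctan(0.871/0.871) = 45.00°
∠(j0.871 + 1.3) = arctan(0.871/1.3) = 33.82°
∠(j0.871 + 19.3) = arctan(0.871/19.3) = 2.58°
∠(j0.871 + 4600) = arctan(0.871/4600) = 0.01°
∠G(j0.871) = 45.00° − (33.82° + 2.58° + 0.01°) = 8.58°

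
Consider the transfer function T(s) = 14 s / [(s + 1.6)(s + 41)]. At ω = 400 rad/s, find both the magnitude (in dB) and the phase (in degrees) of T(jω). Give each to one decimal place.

|T| = -29.2 dB, ∠T = -83.9°

|j400| = 400
|j400 + 1.6| = √(400² + 1.6²) = 400
|j400 + 41| = √(400² + 41²) = 402.1
|T(j400)| = 14 × 400 / (400 × 402.1) = 0.034817
20 log₁₀(0.034817) = -29.16 dB
∠(j400) = 90.00°
∠(j400 + 1.6) = arctan(400/1.6) = 89.77°
∠(j400 + 41) = arctan(400/41) = 84.15°
∠T(j400) = 90.00° − (89.77° + 84.15°) = -83.92°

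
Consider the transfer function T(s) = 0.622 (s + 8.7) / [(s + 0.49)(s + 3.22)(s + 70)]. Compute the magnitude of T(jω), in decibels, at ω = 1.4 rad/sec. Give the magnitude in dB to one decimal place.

|j1.4 + 8.7| = √(1.4² + 8.7²) = 8.812
|j1.4 + 0.49| = √(1.4² + 0.49²) = 1.483
|j1.4 + 3.22| = √(1.4² + 3.22²) = 3.511
|j1.4 + 70| = √(1.4² + 70²) = 70.01
|T(j1.4)| = 0.622 × 8.812 / (1.483 × 3.511 × 70.01) = 0.015031
20 log₁₀(0.015031) = -36.46 dB

-36.5 dB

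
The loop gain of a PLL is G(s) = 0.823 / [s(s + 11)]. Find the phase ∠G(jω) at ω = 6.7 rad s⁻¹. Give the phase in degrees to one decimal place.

∠(j6.7 + 11) = arctan(6.7/11) = 31.35°
∠(j6.7) = 90.00°
∠G(j6.7) = − (31.35° + 90.00°) = -121.35°

-121.3°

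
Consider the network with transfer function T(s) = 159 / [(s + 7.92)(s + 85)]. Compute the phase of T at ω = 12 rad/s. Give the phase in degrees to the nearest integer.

-65°

∠(j12 + 7.92) = arctan(12/7.92) = 56.58°
∠(j12 + 85) = arctan(12/85) = 8.04°
∠T(j12) = − (56.58° + 8.04°) = -64.61°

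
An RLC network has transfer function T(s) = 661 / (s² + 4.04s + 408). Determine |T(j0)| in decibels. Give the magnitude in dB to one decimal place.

4.2 dB

T(0) = 661 / 408 = 1.6201
20 log₁₀(1.6201) = 4.19 dB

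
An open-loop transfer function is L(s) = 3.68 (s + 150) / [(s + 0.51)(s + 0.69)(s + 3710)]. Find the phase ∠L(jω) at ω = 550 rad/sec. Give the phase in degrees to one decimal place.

-113.6°

∠(j550 + 150) = arctan(550/150) = 74.74°
∠(j550 + 0.51) = arctan(550/0.51) = 89.95°
∠(j550 + 0.69) = arctan(550/0.69) = 89.93°
∠(j550 + 3710) = arctan(550/3710) = 8.43°
∠L(j550) = 74.74° − (89.95° + 89.93° + 8.43°) = -113.56°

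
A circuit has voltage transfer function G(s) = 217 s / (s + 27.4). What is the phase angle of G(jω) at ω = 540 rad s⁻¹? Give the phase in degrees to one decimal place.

∠(j540) = 90.00°
∠(j540 + 27.4) = arctan(540/27.4) = 87.10°
∠G(j540) = 90.00° − 87.10° = 2.90°

2.9°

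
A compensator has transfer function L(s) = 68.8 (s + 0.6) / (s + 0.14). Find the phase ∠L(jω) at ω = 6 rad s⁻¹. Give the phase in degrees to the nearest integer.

-4°

∠(j6 + 0.6) = arctan(6/0.6) = 84.29°
∠(j6 + 0.14) = arctan(6/0.14) = 88.66°
∠L(j6) = 84.29° − 88.66° = -4.37°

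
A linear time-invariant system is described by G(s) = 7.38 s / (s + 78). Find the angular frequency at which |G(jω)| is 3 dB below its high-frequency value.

For a single-pole high-pass, the −3 dB point is at the pole: ω = 78 rad/sec.

78 rad/sec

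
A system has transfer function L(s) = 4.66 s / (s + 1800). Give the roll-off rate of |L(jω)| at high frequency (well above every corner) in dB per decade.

0 dB/decade

With 1 zero and 1 pole, the high-frequency asymptotic slope is 20 × (1 − 1) = 0 dB/decade.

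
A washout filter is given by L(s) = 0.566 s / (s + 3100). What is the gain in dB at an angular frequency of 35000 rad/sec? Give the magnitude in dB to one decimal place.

|j35000| = 3.5e+04
|j35000 + 3100| = √(35000² + 3100²) = 3.514e+04
|L(j35000)| = 0.566 × 3.5e+04 / 3.514e+04 = 0.56379
20 log₁₀(0.56379) = -4.98 dB

-5.0 dB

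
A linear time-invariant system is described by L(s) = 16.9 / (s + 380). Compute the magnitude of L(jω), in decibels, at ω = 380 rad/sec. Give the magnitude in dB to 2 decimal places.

-30.05 dB

|j380 + 380| = √(380² + 380²) = 537.4
|L(j380)| = 16.9 / 537.4 = 0.031448
20 log₁₀(0.031448) = -30.048 dB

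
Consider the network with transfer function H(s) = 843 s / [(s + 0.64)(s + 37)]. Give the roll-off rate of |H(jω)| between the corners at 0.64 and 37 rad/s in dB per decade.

0 dB/decade

In this band the factors already past their corner are: 1 differentiator zero, pole at 0.64; net slope = 0 dB/decade.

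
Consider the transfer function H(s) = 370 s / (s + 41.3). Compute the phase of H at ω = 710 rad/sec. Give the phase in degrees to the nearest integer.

∠(j710) = 90.00°
∠(j710 + 41.3) = arctan(710/41.3) = 86.67°
∠H(j710) = 90.00° − 86.67° = 3.33°

3°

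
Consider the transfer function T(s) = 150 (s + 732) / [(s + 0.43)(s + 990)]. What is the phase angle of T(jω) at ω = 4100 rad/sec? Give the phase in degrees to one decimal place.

∠(j4100 + 732) = arctan(4100/732) = 79.88°
∠(j4100 + 0.43) = arctan(4100/0.43) = 89.99°
∠(j4100 + 990) = arctan(4100/990) = 76.43°
∠T(j4100) = 79.88° − (89.99° + 76.43°) = -86.54°

-86.5°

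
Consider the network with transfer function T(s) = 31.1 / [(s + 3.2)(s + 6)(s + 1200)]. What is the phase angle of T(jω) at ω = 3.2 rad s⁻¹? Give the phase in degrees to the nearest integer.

∠(j3.2 + 3.2) = arctan(3.2/3.2) = 45.00°
∠(j3.2 + 6) = arctan(3.2/6) = 28.07°
∠(j3.2 + 1200) = arctan(3.2/1200) = 0.15°
∠T(j3.2) = − (45.00° + 28.07° + 0.15°) = -73.23°

-73°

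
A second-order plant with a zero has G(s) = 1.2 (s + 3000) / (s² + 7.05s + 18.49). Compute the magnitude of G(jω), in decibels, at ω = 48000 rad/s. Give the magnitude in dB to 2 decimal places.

-92.02 dB

|j48000 + 3000| = √(48000² + 3000²) = 4.809e+04
|(j48000)² + 7.05(j48000) + 18.49| = |-2.304e+09 + j3.384e+05| = 2.304e+09
|G(j48000)| = 1.2 × 4.809e+04 / 2.304e+09 = 2.5049e-05
20 log₁₀(2.5049e-05) = -92.024 dB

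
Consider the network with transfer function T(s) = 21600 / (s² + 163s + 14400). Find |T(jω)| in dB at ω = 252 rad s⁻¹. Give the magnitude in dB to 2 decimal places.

-9.44 dB

|(j252)² + 163(j252) + 14400| = |-49104 + j41076| = 6.402e+04
|T(j252)| = 21600 / 6.402e+04 = 0.3374
20 log₁₀(0.3374) = -9.437 dB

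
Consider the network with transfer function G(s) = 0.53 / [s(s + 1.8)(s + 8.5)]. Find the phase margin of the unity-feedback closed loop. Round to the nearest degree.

Gain crossover: |G(jω)| = 1 at ω ≈ 0.0346 rad/sec.
∠G(j0.0346) = −90° − arctan(0.0346/1.8) − arctan(0.0346/8.5) ≈ -91.34°
PM = 180° + (-91.34°) = 88.66°

89°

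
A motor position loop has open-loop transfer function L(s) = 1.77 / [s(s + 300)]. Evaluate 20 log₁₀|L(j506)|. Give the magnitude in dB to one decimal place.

|j506 + 300| = √(506² + 300²) = 588.2
|j506| = 506
|L(j506)| = 1.77 / (588.2 × 506) = 5.9465e-06
20 log₁₀(5.9465e-06) = -104.51 dB

-104.5 dB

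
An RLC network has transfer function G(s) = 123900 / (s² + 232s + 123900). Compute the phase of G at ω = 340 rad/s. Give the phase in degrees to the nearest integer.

∠[(j340)² + 232(j340) + 123900] = ∠[8300 + j78880] = 83.99°
∠G(j340) = −83.99° = -83.99°

-84°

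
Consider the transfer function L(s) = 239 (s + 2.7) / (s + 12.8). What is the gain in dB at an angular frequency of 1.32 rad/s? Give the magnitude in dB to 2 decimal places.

|j1.32 + 2.7| = √(1.32² + 2.7²) = 3.005
|j1.32 + 12.8| = √(1.32² + 12.8²) = 12.87
|L(j1.32)| = 239 × 3.005 / 12.87 = 55.82
20 log₁₀(55.82) = 34.936 dB

34.94 dB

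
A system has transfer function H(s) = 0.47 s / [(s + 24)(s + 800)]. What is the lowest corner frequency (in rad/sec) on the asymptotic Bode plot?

Break frequencies occur at each pole and zero magnitude: 24 rad/sec, 800 rad/sec.
The lowest is 24 rad/sec.

24 rad/sec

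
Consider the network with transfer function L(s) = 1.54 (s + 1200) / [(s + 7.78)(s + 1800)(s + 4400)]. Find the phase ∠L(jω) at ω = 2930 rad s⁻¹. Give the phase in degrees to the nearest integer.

∠(j2930 + 1200) = arctan(2930/1200) = 67.73°
∠(j2930 + 7.78) = arctan(2930/7.78) = 89.85°
∠(j2930 + 1800) = arctan(2930/1800) = 58.44°
∠(j2930 + 4400) = arctan(2930/4400) = 33.66°
∠L(j2930) = 67.73° − (89.85° + 58.44° + 33.66°) = -114.22°

-114°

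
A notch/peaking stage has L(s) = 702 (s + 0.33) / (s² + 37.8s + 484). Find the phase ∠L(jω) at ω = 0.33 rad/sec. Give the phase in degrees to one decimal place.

∠(j0.33 + 0.33) = arctan(0.33/0.33) = 45.00°
∠[(j0.33)² + 37.8(j0.33) + 484] = ∠[483.89 + j12.474] = 1.48°
∠L(j0.33) = 45.00° − 1.48° = 43.52°

43.5°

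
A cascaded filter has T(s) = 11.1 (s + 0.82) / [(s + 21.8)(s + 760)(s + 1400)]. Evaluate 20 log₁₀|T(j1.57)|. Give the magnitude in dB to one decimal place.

-121.5 dB

|j1.57 + 0.82| = √(1.57² + 0.82²) = 1.771
|j1.57 + 21.8| = √(1.57² + 21.8²) = 21.86
|j1.57 + 760| = √(1.57² + 760²) = 760
|j1.57 + 1400| = √(1.57² + 1400²) = 1400
|T(j1.57)| = 11.1 × 1.771 / (21.86 × 760 × 1400) = 8.4543e-07
20 log₁₀(8.4543e-07) = -121.46 dB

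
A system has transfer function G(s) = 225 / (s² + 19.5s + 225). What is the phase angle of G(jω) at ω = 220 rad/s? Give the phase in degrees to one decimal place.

∠[(j220)² + 19.5(j220) + 225] = ∠[-48175 + j4290] = 174.91°
∠G(j220) = −174.91° = -174.91°

-174.9°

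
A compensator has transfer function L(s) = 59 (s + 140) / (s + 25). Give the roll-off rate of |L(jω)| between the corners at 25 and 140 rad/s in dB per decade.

-20 dB/decade

In this band the factors already past their corner are: pole at 25; net slope = -20 dB/decade.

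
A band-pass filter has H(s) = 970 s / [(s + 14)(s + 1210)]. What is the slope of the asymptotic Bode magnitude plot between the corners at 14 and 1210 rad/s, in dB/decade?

0 dB/decade

In this band the factors already past their corner are: 1 differentiator zero, pole at 14; net slope = 0 dB/decade.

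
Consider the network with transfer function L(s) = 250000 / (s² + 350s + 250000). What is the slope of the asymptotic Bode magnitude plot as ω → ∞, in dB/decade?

-40 dB/decade

With 0 zeros and 2 poles, the high-frequency asymptotic slope is 20 × (0 − 2) = -40 dB/decade.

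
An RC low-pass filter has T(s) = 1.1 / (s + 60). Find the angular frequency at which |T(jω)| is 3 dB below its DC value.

For a single-pole low-pass, the −3 dB point is at the pole: ω = 60 rad s⁻¹.

60 rad s⁻¹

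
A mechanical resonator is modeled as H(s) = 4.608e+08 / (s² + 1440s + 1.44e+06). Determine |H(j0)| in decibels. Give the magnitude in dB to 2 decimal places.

H(0) = 4.608e+08 / 1.44e+06 = 320
20 log₁₀(320) = 50.103 dB

50.10 dB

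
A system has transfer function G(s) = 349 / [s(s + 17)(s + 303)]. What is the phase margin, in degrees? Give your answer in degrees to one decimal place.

Gain crossover: |G(jω)| = 1 at ω ≈ 0.0678 rad s⁻¹.
∠G(j0.0678) = −90° − arctan(0.0678/17) − arctan(0.0678/303) ≈ -90.24°
PM = 180° + (-90.24°) = 89.76°

89.8°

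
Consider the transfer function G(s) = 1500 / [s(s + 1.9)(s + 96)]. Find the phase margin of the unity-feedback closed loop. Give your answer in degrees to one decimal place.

24.8°

Gain crossover: |G(jω)| = 1 at ω ≈ 3.73 rad s⁻¹.
∠G(j3.73) = −90° − arctan(3.73/1.9) − arctan(3.73/96) ≈ -155.23°
PM = 180° + (-155.23°) = 24.77°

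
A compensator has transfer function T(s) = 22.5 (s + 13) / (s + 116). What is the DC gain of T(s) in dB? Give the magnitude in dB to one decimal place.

T(0) = 22.5 × 13 / 116 = 2.5216
20 log₁₀(2.5216) = 8.03 dB

8.0 dB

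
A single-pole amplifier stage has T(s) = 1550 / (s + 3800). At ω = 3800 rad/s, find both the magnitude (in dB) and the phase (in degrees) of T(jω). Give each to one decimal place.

|j3800 + 3800| = √(3800² + 3800²) = 5374
|T(j3800)| = 1550 / 5374 = 0.28843
20 log₁₀(0.28843) = -10.80 dB
∠(j3800 + 3800) = arctan(3800/3800) = 45.00°
∠T(j3800) = −45.00° = -45.00°

|T| = -10.8 dB, ∠T = -45.0 deg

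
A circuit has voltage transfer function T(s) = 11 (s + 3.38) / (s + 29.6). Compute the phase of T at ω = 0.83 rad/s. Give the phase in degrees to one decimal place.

12.2°

∠(j0.83 + 3.38) = arctan(0.83/3.38) = 13.80°
∠(j0.83 + 29.6) = arctan(0.83/29.6) = 1.61°
∠T(j0.83) = 13.80° − 1.61° = 12.19°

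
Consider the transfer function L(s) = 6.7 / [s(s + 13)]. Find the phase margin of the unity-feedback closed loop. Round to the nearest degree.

88°

Gain crossover: |L(jω)| = 1 at ω ≈ 0.515 rad s⁻¹.
∠L(j0.515) = −90° − arctan(0.515/13) ≈ -92.27°
PM = 180° + (-92.27°) = 87.73°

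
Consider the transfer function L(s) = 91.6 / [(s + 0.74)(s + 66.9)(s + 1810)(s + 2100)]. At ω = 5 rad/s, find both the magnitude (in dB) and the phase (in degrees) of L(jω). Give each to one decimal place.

|L| = -143.0 dB, ∠L = -86.2°

|j5 + 0.74| = √(5² + 0.74²) = 5.054
|j5 + 66.9| = √(5² + 66.9²) = 67.09
|j5 + 1810| = √(5² + 1810²) = 1810
|j5 + 2100| = √(5² + 2100²) = 2100
|L(j5)| = 91.6 / (5.054 × 67.09 × 1810 × 2100) = 7.107e-08
20 log₁₀(7.107e-08) = -142.97 dB
∠(j5 + 0.74) = arctan(5/0.74) = 81.58°
∠(j5 + 66.9) = arctan(5/66.9) = 4.27°
∠(j5 + 1810) = arctan(5/1810) = 0.16°
∠(j5 + 2100) = arctan(5/2100) = 0.14°
∠L(j5) = − (81.58° + 4.27° + 0.16° + 0.14°) = -86.15°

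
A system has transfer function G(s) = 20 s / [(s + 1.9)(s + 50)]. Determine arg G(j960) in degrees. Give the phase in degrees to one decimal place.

-86.9 deg

∠(j960) = 90.00°
∠(j960 + 1.9) = arctan(960/1.9) = 89.89°
∠(j960 + 50) = arctan(960/50) = 87.02°
∠G(j960) = 90.00° − (89.89° + 87.02°) = -86.91°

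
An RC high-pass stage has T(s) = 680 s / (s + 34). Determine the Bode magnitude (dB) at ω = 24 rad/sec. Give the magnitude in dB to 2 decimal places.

51.87 dB

|j24| = 24
|j24 + 34| = √(24² + 34²) = 41.62
|T(j24)| = 680 × 24 / 41.62 = 392.14
20 log₁₀(392.14) = 51.869 dB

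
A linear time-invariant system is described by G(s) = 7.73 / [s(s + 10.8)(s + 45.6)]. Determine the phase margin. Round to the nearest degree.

Gain crossover: |G(jω)| = 1 at ω ≈ 0.0157 rad/sec.
∠G(j0.0157) = −90° − arctan(0.0157/10.8) − arctan(0.0157/45.6) ≈ -90.10°
PM = 180° + (-90.10°) = 89.90°

90°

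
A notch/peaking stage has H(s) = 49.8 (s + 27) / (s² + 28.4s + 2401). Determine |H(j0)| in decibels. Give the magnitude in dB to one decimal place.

-5.0 dB

H(0) = 49.8 × 27 / 2401 = 0.56002
20 log₁₀(0.56002) = -5.04 dB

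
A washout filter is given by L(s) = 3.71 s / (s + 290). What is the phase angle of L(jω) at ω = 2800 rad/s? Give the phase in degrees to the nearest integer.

∠(j2800) = 90.00°
∠(j2800 + 290) = arctan(2800/290) = 84.09°
∠L(j2800) = 90.00° − 84.09° = 5.91°

6°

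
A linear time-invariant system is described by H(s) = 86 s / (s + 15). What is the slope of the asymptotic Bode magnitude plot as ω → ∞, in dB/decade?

With 1 zero and 1 pole, the high-frequency asymptotic slope is 20 × (1 − 1) = 0 dB/decade.

0 dB/decade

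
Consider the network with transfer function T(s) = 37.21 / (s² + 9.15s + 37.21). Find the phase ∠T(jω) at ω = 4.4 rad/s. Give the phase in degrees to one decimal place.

-66.1°

∠[(j4.4)² + 9.15(j4.4) + 37.21] = ∠[17.85 + j40.26] = 66.09°
∠T(j4.4) = −66.09° = -66.09°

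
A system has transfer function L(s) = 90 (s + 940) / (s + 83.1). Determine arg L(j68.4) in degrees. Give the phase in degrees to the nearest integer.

-35 deg

∠(j68.4 + 940) = arctan(68.4/940) = 4.16°
∠(j68.4 + 83.1) = arctan(68.4/83.1) = 39.46°
∠L(j68.4) = 4.16° − 39.46° = -35.30°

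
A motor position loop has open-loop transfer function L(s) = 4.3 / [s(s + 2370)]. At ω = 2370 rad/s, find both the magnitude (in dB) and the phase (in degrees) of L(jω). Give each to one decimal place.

|j2370 + 2370| = √(2370² + 2370²) = 3352
|j2370| = 2370
|L(j2370)| = 4.3 / (3352 × 2370) = 5.4132e-07
20 log₁₀(5.4132e-07) = -125.33 dB
∠(j2370 + 2370) = arctan(2370/2370) = 45.00°
∠(j2370) = 90.00°
∠L(j2370) = − (45.00° + 90.00°) = -135.00°

|L| = -125.3 dB, ∠L = -135.0°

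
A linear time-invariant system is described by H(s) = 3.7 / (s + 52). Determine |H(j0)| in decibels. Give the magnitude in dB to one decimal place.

-23.0 dB

H(0) = 3.7 / 52 = 0.071154
20 log₁₀(0.071154) = -22.96 dB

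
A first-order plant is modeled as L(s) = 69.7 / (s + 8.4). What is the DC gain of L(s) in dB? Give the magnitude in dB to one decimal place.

L(0) = 69.7 / 8.4 = 8.2976
20 log₁₀(8.2976) = 18.38 dB

18.4 dB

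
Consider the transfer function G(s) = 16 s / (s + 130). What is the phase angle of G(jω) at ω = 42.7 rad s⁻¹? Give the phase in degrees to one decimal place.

∠(j42.7) = 90.00°
∠(j42.7 + 130) = arctan(42.7/130) = 18.18°
∠G(j42.7) = 90.00° − 18.18° = 71.82°

71.8°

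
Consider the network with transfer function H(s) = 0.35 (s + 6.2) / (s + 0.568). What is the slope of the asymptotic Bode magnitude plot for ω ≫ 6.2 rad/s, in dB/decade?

0 dB/decade

With 1 zero and 1 pole, the high-frequency asymptotic slope is 20 × (1 − 1) = 0 dB/decade.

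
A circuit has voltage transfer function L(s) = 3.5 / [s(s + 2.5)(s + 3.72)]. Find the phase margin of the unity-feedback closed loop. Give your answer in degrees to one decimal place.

Gain crossover: |L(jω)| = 1 at ω ≈ 0.37 rad/s.
∠L(j0.37) = −90° − arctan(0.37/2.5) − arctan(0.37/3.72) ≈ -104.12°
PM = 180° + (-104.12°) = 75.88°

75.9°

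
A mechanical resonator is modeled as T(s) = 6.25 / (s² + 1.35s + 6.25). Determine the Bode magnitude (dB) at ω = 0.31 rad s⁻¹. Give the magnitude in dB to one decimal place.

0.1 dB

|(j0.31)² + 1.35(j0.31) + 6.25| = |6.1539 + j0.4185| = 6.168
|T(j0.31)| = 6.25 / 6.168 = 1.0133
20 log₁₀(1.0133) = 0.11 dB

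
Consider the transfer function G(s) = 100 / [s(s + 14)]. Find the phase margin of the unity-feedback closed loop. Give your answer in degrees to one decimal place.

Gain crossover: |G(jω)| = 1 at ω ≈ 6.48 rad s⁻¹.
∠G(j6.48) = −90° − arctan(6.48/14) ≈ -114.84°
PM = 180° + (-114.84°) = 65.16°

65.2°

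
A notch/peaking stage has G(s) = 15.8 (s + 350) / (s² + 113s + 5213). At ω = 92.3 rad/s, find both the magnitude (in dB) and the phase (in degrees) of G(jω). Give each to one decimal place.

|G| = -5.6 dB, ∠G = -92.8°

|j92.3 + 350| = √(92.3² + 350²) = 362
|(j92.3)² + 113(j92.3) + 5213| = |-3306.3 + j10430| = 1.094e+04
|G(j92.3)| = 15.8 × 362 / 1.094e+04 = 0.5227
20 log₁₀(0.5227) = -5.63 dB
∠(j92.3 + 350) = arctan(92.3/350) = 14.77°
∠[(j92.3)² + 113(j92.3) + 5213] = ∠[-3306.3 + j10430] = 107.59°
∠G(j92.3) = 14.77° − 107.59° = -92.82°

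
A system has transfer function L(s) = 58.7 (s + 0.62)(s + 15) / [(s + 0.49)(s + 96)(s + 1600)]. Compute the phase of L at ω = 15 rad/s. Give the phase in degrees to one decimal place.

∠(j15 + 0.62) = arctan(15/0.62) = 87.63°
∠(j15 + 15) = arctan(15/15) = 45.00°
∠(j15 + 0.49) = arctan(15/0.49) = 88.13°
∠(j15 + 96) = arctan(15/96) = 8.88°
∠(j15 + 1600) = arctan(15/1600) = 0.54°
∠L(j15) = 87.63° + 45.00° − (88.13° + 8.88° + 0.54°) = 35.09°

35.1°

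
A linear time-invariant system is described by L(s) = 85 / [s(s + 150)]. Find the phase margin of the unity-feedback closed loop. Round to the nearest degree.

Gain crossover: |L(jω)| = 1 at ω ≈ 0.567 rad/s.
∠L(j0.567) = −90° − arctan(0.567/150) ≈ -90.22°
PM = 180° + (-90.22°) = 89.78°

90°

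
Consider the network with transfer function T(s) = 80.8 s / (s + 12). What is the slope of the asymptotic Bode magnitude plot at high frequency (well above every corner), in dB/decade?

0 dB/decade

With 1 zero and 1 pole, the high-frequency asymptotic slope is 20 × (1 − 1) = 0 dB/decade.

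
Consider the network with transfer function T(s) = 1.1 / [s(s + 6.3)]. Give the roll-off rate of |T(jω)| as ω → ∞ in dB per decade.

With 0 zeros and 2 poles, the high-frequency asymptotic slope is 20 × (0 − 2) = -40 dB/decade.

-40 dB/decade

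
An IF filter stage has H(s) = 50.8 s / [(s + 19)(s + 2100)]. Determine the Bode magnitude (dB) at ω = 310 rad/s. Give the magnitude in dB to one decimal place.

|j310| = 310
|j310 + 19| = √(310² + 19²) = 310.6
|j310 + 2100| = √(310² + 2100²) = 2123
|H(j310)| = 50.8 × 310 / (310.6 × 2123) = 0.023886
20 log₁₀(0.023886) = -32.44 dB

-32.4 dB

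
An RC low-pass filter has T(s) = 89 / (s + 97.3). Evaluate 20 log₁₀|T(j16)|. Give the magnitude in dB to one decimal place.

|j16 + 97.3| = √(16² + 97.3²) = 98.61
|T(j16)| = 89 / 98.61 = 0.90258
20 log₁₀(0.90258) = -0.89 dB

-0.9 dB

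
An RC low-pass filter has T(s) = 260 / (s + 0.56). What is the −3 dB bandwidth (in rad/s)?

For a single-pole low-pass, the −3 dB point is at the pole: ω = 0.56 rad/s.

0.56 rad/s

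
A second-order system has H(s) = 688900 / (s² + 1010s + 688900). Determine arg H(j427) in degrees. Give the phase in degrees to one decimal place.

-40.4°

∠[(j427)² + 1010(j427) + 688900] = ∠[5.0657e+05 + j4.3127e+05] = 40.41°
∠H(j427) = −40.41° = -40.41°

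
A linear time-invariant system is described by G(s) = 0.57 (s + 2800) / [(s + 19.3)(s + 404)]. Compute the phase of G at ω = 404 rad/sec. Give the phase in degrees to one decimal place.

-124.1°

∠(j404 + 2800) = arctan(404/2800) = 8.21°
∠(j404 + 19.3) = arctan(404/19.3) = 87.26°
∠(j404 + 404) = arctan(404/404) = 45.00°
∠G(j404) = 8.21° − (87.26° + 45.00°) = -124.05°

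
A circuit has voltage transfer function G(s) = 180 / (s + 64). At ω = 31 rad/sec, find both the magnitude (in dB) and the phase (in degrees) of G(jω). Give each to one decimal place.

|G| = 8.1 dB, ∠G = -25.8°

|j31 + 64| = √(31² + 64²) = 71.11
|G(j31)| = 180 / 71.11 = 2.5312
20 log₁₀(2.5312) = 8.07 dB
∠(j31 + 64) = arctan(31/64) = 25.84°
∠G(j31) = −25.84° = -25.84°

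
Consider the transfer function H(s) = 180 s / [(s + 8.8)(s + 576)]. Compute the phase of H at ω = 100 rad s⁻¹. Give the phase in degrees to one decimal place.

-4.8°

∠(j100) = 90.00°
∠(j100 + 8.8) = arctan(100/8.8) = 84.97°
∠(j100 + 576) = arctan(100/576) = 9.85°
∠H(j100) = 90.00° − (84.97° + 9.85°) = -4.82°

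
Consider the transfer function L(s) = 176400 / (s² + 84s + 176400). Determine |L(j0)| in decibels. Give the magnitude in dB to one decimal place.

0.0 dB

L(0) = 176400 / 176400 = 1
20 log₁₀(1) = 0.00 dB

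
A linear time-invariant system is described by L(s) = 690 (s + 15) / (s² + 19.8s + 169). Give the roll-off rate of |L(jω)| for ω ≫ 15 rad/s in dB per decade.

-20 dB/decade

With 1 zero and 2 poles, the high-frequency asymptotic slope is 20 × (1 − 2) = -20 dB/decade.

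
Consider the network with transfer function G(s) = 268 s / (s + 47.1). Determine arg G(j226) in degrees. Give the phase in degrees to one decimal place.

11.8°

∠(j226) = 90.00°
∠(j226 + 47.1) = arctan(226/47.1) = 78.23°
∠G(j226) = 90.00° − 78.23° = 11.77°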